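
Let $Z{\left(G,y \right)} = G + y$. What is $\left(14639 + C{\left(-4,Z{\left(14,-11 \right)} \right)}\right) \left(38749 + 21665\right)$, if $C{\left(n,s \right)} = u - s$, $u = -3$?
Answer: $884038062$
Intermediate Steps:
$C{\left(n,s \right)} = -3 - s$
$\left(14639 + C{\left(-4,Z{\left(14,-11 \right)} \right)}\right) \left(38749 + 21665\right) = \left(14639 - 6\right) \left(38749 + 21665\right) = \left(14639 - 6\right) 60414 = 14633 \cdot 60414 = 884038062$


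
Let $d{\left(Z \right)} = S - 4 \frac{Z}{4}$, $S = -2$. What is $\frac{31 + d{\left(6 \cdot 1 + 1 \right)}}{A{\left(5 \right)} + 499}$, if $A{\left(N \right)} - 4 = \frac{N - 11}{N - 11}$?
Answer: $\frac{11}{252} \approx 0.043651$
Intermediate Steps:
$A{\left(N \right)} = 5$ ($A{\left(N \right)} = 4 + \frac{N - 11}{N - 11} = 4 + \frac{-11 + N}{-11 + N} = 4 + 1 = 5$)
$d{\left(Z \right)} = -2 - Z$ ($d{\left(Z \right)} = -2 - 4 \frac{Z}{4} = -2 - Z$)
$\frac{31 + d{\left(6 \cdot 1 + 1 \right)}}{A{\left(5 \right)} + 499} = \frac{31 - \left(3 + 6\right)}{5 + 499} = \frac{31 - 9}{504} = \left(31 - 9\right) \frac{1}{504} = 22 \cdot \frac{1}{504} = \frac{11}{252}$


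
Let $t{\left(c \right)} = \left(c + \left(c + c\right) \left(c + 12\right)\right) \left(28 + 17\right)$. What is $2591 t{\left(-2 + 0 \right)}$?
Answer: $-4896990$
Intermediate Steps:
$t{\left(c \right)} = 45 c + 90 c \left(12 + c\right)$ ($t{\left(c \right)} = \left(c + 2 c \left(12 + c\right)\right) 45 = 45 c + 90 c \left(12 + c\right)$)
$2591 t{\left(-2 + 0 \right)} = 2591 \cdot 45 \left(-2 + 0\right) \left(25 + 2 \left(-2 + 0\right)\right) = 2591 \cdot 45 \left(-2\right) \left(25 + 2 \left(-2\right)\right) = 2591 \cdot 45 \left(-2\right) \left(25 - 4\right) = 2591 \cdot 45 \left(-2\right) 21 = 2591 \left(-1890\right) = -4896990$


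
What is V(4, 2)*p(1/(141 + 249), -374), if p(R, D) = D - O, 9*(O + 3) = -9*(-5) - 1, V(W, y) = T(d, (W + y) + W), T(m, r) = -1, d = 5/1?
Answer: 3383/9 ≈ 375.89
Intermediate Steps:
d = 5 (d = 5*1 = 5)
V(W, y) = -1
O = 17/9 (O = -3 + (-9*(-5) - 1)/9 = -3 + (45 - 1)/9 = -3 + (⅑)*44 = -3 + 44/9 = 17/9 ≈ 1.8889)
p(R, D) = -17/9 + D (p(R, D) = D - 1*17/9 = D - 17/9 = -17/9 + D)
V(4, 2)*p(1/(141 + 249), -374) = -(-17/9 - 374) = -1*(-3383/9) = 3383/9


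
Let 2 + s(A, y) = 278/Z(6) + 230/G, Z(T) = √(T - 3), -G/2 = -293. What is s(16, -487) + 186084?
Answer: 54522141/293 + 278*√3/3 ≈ 1.8624e+5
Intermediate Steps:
G = 586 (G = -2*(-293) = 586)
Z(T) = √(-3 + T)
s(A, y) = -471/293 + 278*√3/3 (s(A, y) = -2 + (278/(√(-3 + 6)) + 230/586) = -2 + (278/(√3) + 230*(1/586)) = -2 + (278*(√3/3) + 115/293) = -2 + (278*√3/3 + 115/293) = -2 + (115/293 + 278*√3/3) = -471/293 + 278*√3/3)
s(16, -487) + 186084 = (-471/293 + 278*√3/3) + 186084 = 54522141/293 + 278*√3/3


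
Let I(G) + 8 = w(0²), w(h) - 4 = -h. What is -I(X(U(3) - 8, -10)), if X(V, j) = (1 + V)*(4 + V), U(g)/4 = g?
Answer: 4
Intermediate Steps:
U(g) = 4*g
w(h) = 4 - h
I(G) = -4 (I(G) = -8 + (4 - 1*0²) = -8 + (4 - 1*0) = -8 + (4 + 0) = -8 + 4 = -4)
-I(X(U(3) - 8, -10)) = -1*(-4) = 4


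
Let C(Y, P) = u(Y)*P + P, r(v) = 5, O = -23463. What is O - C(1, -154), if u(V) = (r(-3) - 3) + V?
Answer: -22847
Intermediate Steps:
u(V) = 2 + V (u(V) = (5 - 3) + V = 2 + V)
C(Y, P) = P + P*(2 + Y) (C(Y, P) = (2 + Y)*P + P = P*(2 + Y) + P = P + P*(2 + Y))
O - C(1, -154) = -23463 - (-154)*(3 + 1) = -23463 - (-154)*4 = -23463 - 1*(-616) = -23463 + 616 = -22847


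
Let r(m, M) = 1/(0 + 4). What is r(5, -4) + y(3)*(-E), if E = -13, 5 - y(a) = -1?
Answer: 313/4 ≈ 78.250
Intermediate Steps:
y(a) = 6 (y(a) = 5 - 1*(-1) = 5 + 1 = 6)
r(m, M) = 1/4
r(5, -4) + y(3)*(-E) = 1/4 + 6*(-1*(-13)) = 1/4 + 6*13 = 1/4 + 78 = 313/4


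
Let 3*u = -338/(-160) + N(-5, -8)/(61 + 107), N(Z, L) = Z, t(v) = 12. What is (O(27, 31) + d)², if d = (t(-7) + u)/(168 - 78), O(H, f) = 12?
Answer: 30329020538041/205752960000 ≈ 147.41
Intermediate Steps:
u = 3499/5040 (u = (-338/(-160) - 5/(61 + 107))/3 = (-338*(-1/160) - 5/168)/3 = (169/80 - 5*1/168)/3 = (169/80 - 5/168)/3 = (⅓)*(3499/1680) = 3499/5040 ≈ 0.69425)
d = 63979/453600 (d = (12 + 3499/5040)/(168 - 78) = (63979/5040)/90 = (63979/5040)*(1/90) = 63979/453600 ≈ 0.14105)
(O(27, 31) + d)² = (12 + 63979/453600)² = (5507179/453600)² = 30329020538041/205752960000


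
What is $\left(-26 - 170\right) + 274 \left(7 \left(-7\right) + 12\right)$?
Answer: $-10334$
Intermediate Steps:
$\left(-26 - 170\right) + 274 \left(7 \left(-7\right) + 12\right) = \left(-26 - 170\right) + 274 \left(-49 + 12\right) = -196 + 274 \left(-37\right) = -196 - 10138 = -10334$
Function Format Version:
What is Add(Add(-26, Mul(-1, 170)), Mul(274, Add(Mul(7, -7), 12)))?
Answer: -10334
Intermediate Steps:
Add(Add(-26, Mul(-1, 170)), Mul(274, Add(Mul(7, -7), 12))) = Add(Add(-26, -170), Mul(274, Add(-49, 12))) = Add(-196, Mul(274, -37)) = Add(-196, -10138) = -10334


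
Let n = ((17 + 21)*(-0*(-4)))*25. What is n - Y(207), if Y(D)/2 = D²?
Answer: -85698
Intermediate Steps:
Y(D) = 2*D²
n = 0 (n = (38*(-5*0))*25 = (38*0)*25 = 0*25 = 0)
n - Y(207) = 0 - 2*207² = 0 - 2*42849 = 0 - 1*85698 = 0 - 85698 = -85698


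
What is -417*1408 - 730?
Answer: -587866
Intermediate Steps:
-417*1408 - 730 = -587136 - 730 = -587866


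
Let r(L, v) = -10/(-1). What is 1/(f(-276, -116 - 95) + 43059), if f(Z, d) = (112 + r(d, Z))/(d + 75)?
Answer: 68/2927951 ≈ 2.3224e-5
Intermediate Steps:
r(L, v) = 10 (r(L, v) = -10*(-1) = 10)
f(Z, d) = 122/(75 + d) (f(Z, d) = (112 + 10)/(d + 75) = 122/(75 + d))
1/(f(-276, -116 - 95) + 43059) = 1/(122/(75 + (-116 - 95)) + 43059) = 1/(122/(75 - 211) + 43059) = 1/(122/(-136) + 43059) = 1/(122*(-1/136) + 43059) = 1/(-61/68 + 43059) = 1/(2927951/68) = 68/2927951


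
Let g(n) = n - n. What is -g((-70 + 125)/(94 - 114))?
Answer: 0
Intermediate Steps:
g(n) = 0
-g((-70 + 125)/(94 - 114)) = -1*0 = 0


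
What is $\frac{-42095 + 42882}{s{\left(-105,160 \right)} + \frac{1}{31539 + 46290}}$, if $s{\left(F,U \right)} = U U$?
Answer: $\frac{61251423}{1992422401} \approx 0.030742$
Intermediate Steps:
$s{\left(F,U \right)} = U^{2}$
$\frac{-42095 + 42882}{s{\left(-105,160 \right)} + \frac{1}{31539 + 46290}} = \frac{-42095 + 42882}{160^{2} + \frac{1}{31539 + 46290}} = \frac{787}{25600 + \frac{1}{77829}} = \frac{787}{\frac{1992422401}{77829}} = 787 \cdot \frac{77829}{1992422401} = \frac{61251423}{1992422401}$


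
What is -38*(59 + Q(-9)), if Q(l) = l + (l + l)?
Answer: -1216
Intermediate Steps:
Q(l) = 3*l (Q(l) = l + 2*l = 3*l)
-38*(59 + Q(-9)) = -38*(59 + 3*(-9)) = -38*(59 - 27) = -38*32 = -1216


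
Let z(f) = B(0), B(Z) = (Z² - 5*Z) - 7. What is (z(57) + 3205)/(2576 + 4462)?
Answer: 533/1173 ≈ 0.45439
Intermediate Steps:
B(Z) = -7 + Z² - 5*Z
z(f) = -7 (z(f) = -7 + 0² - 5*0 = -7 + 0 + 0 = -7)
(z(57) + 3205)/(2576 + 4462) = (-7 + 3205)/(2576 + 4462) = 3198/7038 = 3198*(1/7038) = 533/1173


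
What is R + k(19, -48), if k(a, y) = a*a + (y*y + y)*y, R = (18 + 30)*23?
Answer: -106823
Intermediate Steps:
R = 1104 (R = 48*23 = 1104)
k(a, y) = a**2 + y*(y + y**2) (k(a, y) = a**2 + (y**2 + y)*y = a**2 + (y + y**2)*y = a**2 + y*(y + y**2))
R + k(19, -48) = 1104 + (19**2 + (-48)**2 + (-48)**3) = 1104 + (361 + 2304 - 110592) = 1104 - 107927 = -106823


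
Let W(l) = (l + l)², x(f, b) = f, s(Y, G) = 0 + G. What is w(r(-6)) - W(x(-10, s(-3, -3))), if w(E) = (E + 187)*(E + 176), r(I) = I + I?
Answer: 28300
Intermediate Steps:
s(Y, G) = G
r(I) = 2*I
W(l) = 4*l² (W(l) = (2*l)² = 4*l²)
w(E) = (176 + E)*(187 + E) (w(E) = (187 + E)*(176 + E) = (176 + E)*(187 + E))
w(r(-6)) - W(x(-10, s(-3, -3))) = (32912 + (2*(-6))² + 363*(2*(-6))) - 4*(-10)² = (32912 + (-12)² + 363*(-12)) - 4*100 = (32912 + 144 - 4356) - 1*400 = 28700 - 400 = 28300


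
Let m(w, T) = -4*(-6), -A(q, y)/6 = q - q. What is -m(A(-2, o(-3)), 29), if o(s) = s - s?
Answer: -24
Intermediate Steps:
o(s) = 0
A(q, y) = 0 (A(q, y) = -6*(q - q) = -6*0 = 0)
m(w, T) = 24
-m(A(-2, o(-3)), 29) = -1*24 = -24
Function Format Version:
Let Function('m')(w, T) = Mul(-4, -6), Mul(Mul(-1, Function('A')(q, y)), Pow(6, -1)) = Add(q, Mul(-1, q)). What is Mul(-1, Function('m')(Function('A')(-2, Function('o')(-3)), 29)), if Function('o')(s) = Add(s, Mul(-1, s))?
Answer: -24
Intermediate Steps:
Function('o')(s) = 0
Function('A')(q, y) = 0 (Function('A')(q, y) = Mul(-6, Add(q, Mul(-1, q))) = Mul(-6, 0) = 0)
Function('m')(w, T) = 24
Mul(-1, Function('m')(Function('A')(-2, Function('o')(-3)), 29)) = Mul(-1, 24) = -24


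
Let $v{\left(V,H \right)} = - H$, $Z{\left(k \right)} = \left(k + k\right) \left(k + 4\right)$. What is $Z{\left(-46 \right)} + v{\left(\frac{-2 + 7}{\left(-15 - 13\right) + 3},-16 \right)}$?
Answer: $3880$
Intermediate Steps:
$Z{\left(k \right)} = 2 k \left(4 + k\right)$
$Z{\left(-46 \right)} + v{\left(\frac{-2 + 7}{\left(-15 - 13\right) + 3},-16 \right)} = 2 \left(-46\right) \left(4 - 46\right) - -16 = 2 \left(-46\right) \left(-42\right) + 16 = 3864 + 16 = 3880$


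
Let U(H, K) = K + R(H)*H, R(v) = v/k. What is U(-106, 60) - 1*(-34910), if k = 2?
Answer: 40588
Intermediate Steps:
R(v) = v/2
U(H, K) = K + H²/2 (U(H, K) = K + (H/2)*H = K + H²/2)
U(-106, 60) - 1*(-34910) = (60 + (½)*(-106)²) - 1*(-34910) = (60 + (½)*11236) + 34910 = (60 + 5618) + 34910 = 5678 + 34910 = 40588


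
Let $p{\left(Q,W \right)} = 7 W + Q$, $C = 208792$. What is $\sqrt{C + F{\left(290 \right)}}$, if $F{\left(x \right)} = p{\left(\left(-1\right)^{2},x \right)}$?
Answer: $\sqrt{210823} \approx 459.15$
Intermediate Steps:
$p{\left(Q,W \right)} = Q + 7 W$
$F{\left(x \right)} = 1 + 7 x$ ($F{\left(x \right)} = \left(-1\right)^{2} + 7 x = 1 + 7 x$)
$\sqrt{C + F{\left(290 \right)}} = \sqrt{208792 + \left(1 + 7 \cdot 290\right)} = \sqrt{208792 + \left(1 + 2030\right)} = \sqrt{208792 + 2031} = \sqrt{210823}$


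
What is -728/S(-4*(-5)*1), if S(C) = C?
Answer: -182/5 ≈ -36.400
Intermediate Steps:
-728/S(-4*(-5)*1) = -728/(-4*(-5)*1) = -728/(20*1) = -728/20 = -728*1/20 = -182/5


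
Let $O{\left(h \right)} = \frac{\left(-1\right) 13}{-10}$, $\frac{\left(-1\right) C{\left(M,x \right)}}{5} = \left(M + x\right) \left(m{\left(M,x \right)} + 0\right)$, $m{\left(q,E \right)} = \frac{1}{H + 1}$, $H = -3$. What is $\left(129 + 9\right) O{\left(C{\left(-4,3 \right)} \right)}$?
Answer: $\frac{897}{5} \approx 179.4$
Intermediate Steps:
$m{\left(q,E \right)} = - \frac{1}{2}$ ($m{\left(q,E \right)} = \frac{1}{-3 + 1} = \frac{1}{-2} = - \frac{1}{2}$)
$C{\left(M,x \right)} = \frac{5 M}{2} + \frac{5 x}{2}$ ($C{\left(M,x \right)} = - 5 \left(M + x\right) \left(- \frac{1}{2} + 0\right) = - 5 \left(M + x\right) \left(- \frac{1}{2}\right) = - 5 \left(- \frac{M}{2} - \frac{x}{2}\right) = \frac{5 M}{2} + \frac{5 x}{2}$)
$O{\left(h \right)} = \frac{13}{10}$ ($O{\left(h \right)} = \left(-13\right) \left(- \frac{1}{10}\right) = \frac{13}{10}$)
$\left(129 + 9\right) O{\left(C{\left(-4,3 \right)} \right)} = \left(129 + 9\right) \frac{13}{10} = 138 \cdot \frac{13}{10} = \frac{897}{5}$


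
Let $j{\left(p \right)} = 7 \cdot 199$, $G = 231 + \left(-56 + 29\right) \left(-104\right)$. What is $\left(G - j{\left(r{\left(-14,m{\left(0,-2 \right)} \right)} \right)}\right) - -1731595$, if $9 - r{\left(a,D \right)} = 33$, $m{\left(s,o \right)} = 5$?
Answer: $1733241$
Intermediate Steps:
$r{\left(a,D \right)} = -24$ ($r{\left(a,D \right)} = 9 - 33 = -24$)
$G = 3039$ ($G = 231 - -2808 = 231 + 2808 = 3039$)
$j{\left(p \right)} = 1393$
$\left(G - j{\left(r{\left(-14,m{\left(0,-2 \right)} \right)} \right)}\right) - -1731595 = \left(3039 - 1393\right) - -1731595 = \left(3039 - 1393\right) + 1731595 = 1646 + 1731595 = 1733241$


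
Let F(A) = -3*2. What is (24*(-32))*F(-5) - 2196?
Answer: 2412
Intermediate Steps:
F(A) = -6
(24*(-32))*F(-5) - 2196 = (24*(-32))*(-6) - 2196 = -768*(-6) - 2196 = 4608 - 2196 = 2412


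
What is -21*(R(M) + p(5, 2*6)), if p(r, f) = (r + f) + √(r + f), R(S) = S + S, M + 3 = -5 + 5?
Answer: -231 - 21*√17 ≈ -317.58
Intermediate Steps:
M = -3 (M = -3 + (-5 + 5) = -3 + 0 = -3)
R(S) = 2*S
p(r, f) = f + r + √(f + r) (p(r, f) = (f + r) + √(f + r) = f + r + √(f + r))
-21*(R(M) + p(5, 2*6)) = -21*(2*(-3) + (2*6 + 5 + √(2*6 + 5))) = -21*(-6 + (12 + 5 + √(12 + 5))) = -21*(-6 + (12 + 5 + √17)) = -21*(-6 + (17 + √17)) = -21*(11 + √17) = -231 - 21*√17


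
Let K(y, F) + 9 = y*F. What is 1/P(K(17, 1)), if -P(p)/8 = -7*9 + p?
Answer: 1/440 ≈ 0.0022727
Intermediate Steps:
K(y, F) = -9 + F*y (K(y, F) = -9 + y*F = -9 + F*y)
P(p) = 504 - 8*p (P(p) = -8*(-7*9 + p) = -8*(-63 + p) = 504 - 8*p)
1/P(K(17, 1)) = 1/(504 - 8*(-9 + 1*17)) = 1/(504 - 8*(-9 + 17)) = 1/(504 - 8*8) = 1/(504 - 64) = 1/440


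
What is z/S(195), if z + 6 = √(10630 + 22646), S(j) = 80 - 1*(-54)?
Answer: -3/67 + √8319/67 ≈ 1.3165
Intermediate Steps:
S(j) = 134 (S(j) = 80 + 54 = 134)
z = -6 + 2*√8319 (z = -6 + √(10630 + 22646) = -6 + √33276 = -6 + 2*√8319 ≈ 176.42)
z/S(195) = (-6 + 2*√8319)/134 = (-6 + 2*√8319)*(1/134) = -3/67 + √8319/67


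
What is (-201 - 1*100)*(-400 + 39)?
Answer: 108661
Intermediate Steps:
(-201 - 1*100)*(-400 + 39) = (-201 - 100)*(-361) = -301*(-361) = 108661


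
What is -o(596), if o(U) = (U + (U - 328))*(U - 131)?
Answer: -401760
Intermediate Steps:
o(U) = (-328 + 2*U)*(-131 + U) (o(U) = (U + (-328 + U))*(-131 + U) = (-328 + 2*U)*(-131 + U))
-o(596) = -(42968 - 590*596 + 2*596²) = -(42968 - 351640 + 2*355216) = -(42968 - 351640 + 710432) = -1*401760 = -401760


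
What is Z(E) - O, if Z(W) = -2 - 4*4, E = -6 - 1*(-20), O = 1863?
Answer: -1881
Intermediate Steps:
E = 14 (E = -6 + 20 = 14)
Z(W) = -18 (Z(W) = -2 - 16 = -18)
Z(E) - O = -18 - 1*1863 = -18 - 1863 = -1881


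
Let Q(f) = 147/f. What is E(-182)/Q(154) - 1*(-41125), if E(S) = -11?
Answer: 863383/21 ≈ 41114.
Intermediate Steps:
E(-182)/Q(154) - 1*(-41125) = -11/(147/154) - 1*(-41125) = -11/(147*(1/154)) + 41125 = -11/21/22 + 41125 = -11*22/21 + 41125 = -242/21 + 41125 = 863383/21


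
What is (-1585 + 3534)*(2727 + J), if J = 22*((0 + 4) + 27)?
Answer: 6644141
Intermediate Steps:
J = 682 (J = 22*(4 + 27) = 22*31 = 682)
(-1585 + 3534)*(2727 + J) = (-1585 + 3534)*(2727 + 682) = 1949*3409 = 6644141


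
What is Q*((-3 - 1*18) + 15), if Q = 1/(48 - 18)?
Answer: -⅕ ≈ -0.20000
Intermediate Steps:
Q = 1/30 ≈ 0.033333
Q*((-3 - 1*18) + 15) = ((-3 - 1*18) + 15)/30 = ((-3 - 18) + 15)/30 = (-21 + 15)/30 = (1/30)*(-6) = -⅕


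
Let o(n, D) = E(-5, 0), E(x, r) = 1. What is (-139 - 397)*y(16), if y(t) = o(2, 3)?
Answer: -536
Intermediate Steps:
o(n, D) = 1
y(t) = 1
(-139 - 397)*y(16) = (-139 - 397)*1 = -536*1 = -536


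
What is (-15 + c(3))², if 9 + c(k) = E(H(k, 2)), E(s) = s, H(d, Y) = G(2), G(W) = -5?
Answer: 841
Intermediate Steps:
H(d, Y) = -5
c(k) = -14 (c(k) = -9 - 5 = -14)
(-15 + c(3))² = (-15 - 14)² = (-29)² = 841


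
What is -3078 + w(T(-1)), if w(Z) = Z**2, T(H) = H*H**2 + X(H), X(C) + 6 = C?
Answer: -3014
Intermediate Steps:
X(C) = -6 + C
T(H) = -6 + H + H**3 (T(H) = H*H**2 + (-6 + H) = H**3 + (-6 + H) = -6 + H + H**3)
-3078 + w(T(-1)) = -3078 + (-6 - 1 + (-1)**3)**2 = -3078 + (-6 - 1 - 1)**2 = -3078 + (-8)**2 = -3078 + 64 = -3014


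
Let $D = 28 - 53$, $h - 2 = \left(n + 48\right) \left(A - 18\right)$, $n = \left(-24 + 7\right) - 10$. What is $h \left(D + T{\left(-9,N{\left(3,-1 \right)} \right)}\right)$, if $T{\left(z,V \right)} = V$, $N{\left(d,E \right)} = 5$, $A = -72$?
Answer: $37760$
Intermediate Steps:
$n = -27$ ($n = -17 - 10 = -27$)
$h = -1888$ ($h = 2 + \left(-27 + 48\right) \left(-72 - 18\right) = 2 + 21 \left(-90\right) = 2 - 1890 = -1888$)
$D = -25$ ($D = 28 - 53 = -25$)
$h \left(D + T{\left(-9,N{\left(3,-1 \right)} \right)}\right) = - 1888 \left(-25 + 5\right) = \left(-1888\right) \left(-20\right) = 37760$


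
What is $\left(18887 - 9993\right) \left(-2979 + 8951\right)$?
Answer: $53114968$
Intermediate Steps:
$\left(18887 - 9993\right) \left(-2979 + 8951\right) = 8894 \cdot 5972 = 53114968$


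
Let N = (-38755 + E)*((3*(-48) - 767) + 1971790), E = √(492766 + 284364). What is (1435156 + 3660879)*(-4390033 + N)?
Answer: -389264739238286730 + 10043668364765*√777130 ≈ -3.8041e+17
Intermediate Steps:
E = √777130 ≈ 881.55
N = -76381415645 + 1970879*√777130 (N = (-38755 + √777130)*((3*(-48) - 767) + 1971790) = (-38755 + √777130)*((-144 - 767) + 1971790) = (-38755 + √777130)*(-911 + 1971790) = (-38755 + √777130)*1970879 = -76381415645 + 1970879*√777130 ≈ -7.4644e+10)
(1435156 + 3660879)*(-4390033 + N) = (1435156 + 3660879)*(-4390033 + (-76381415645 + 1970879*√777130)) = 5096035*(-76385805678 + 1970879*√777130) = -389264739238286730 + 10043668364765*√777130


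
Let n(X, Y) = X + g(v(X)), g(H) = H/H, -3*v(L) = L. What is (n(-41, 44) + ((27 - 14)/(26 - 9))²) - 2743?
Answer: -804118/289 ≈ -2782.4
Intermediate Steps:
v(L) = -L/3
g(H) = 1
n(X, Y) = 1 + X (n(X, Y) = X + 1 = 1 + X)
(n(-41, 44) + ((27 - 14)/(26 - 9))²) - 2743 = ((1 - 41) + ((27 - 14)/(26 - 9))²) - 2743 = (-40 + (13/17)²) - 2743 = (-40 + 169/289) - 2743 = -11391/289 - 2743 = -804118/289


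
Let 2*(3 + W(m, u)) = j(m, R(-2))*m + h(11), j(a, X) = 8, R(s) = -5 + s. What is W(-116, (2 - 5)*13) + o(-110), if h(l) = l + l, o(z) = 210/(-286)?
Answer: -65313/143 ≈ -456.73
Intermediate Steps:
o(z) = -105/143 (o(z) = 210*(-1/286) = -105/143)
h(l) = 2*l
W(m, u) = 8 + 4*m (W(m, u) = -3 + (8*m + 2*11)/2 = -3 + (8*m + 22)/2 = -3 + (22 + 8*m)/2 = -3 + (11 + 4*m) = 8 + 4*m)
W(-116, (2 - 5)*13) + o(-110) = (8 + 4*(-116)) - 105/143 = (8 - 464) - 105/143 = -456 - 105/143 = -65313/143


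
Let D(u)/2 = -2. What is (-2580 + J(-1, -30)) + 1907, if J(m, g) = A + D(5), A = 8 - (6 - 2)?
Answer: -673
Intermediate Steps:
A = 4 (A = 8 - 1*4 = 8 - 4 = 4)
D(u) = -4 (D(u) = 2*(-2) = -4)
J(m, g) = 0 (J(m, g) = 4 - 4 = 0)
(-2580 + J(-1, -30)) + 1907 = (-2580 + 0) + 1907 = -2580 + 1907 = -673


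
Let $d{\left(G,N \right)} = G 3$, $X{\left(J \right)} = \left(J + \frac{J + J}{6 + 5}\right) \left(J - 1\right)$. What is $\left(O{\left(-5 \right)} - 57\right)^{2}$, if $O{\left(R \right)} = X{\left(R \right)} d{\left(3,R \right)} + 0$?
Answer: $\frac{8311689}{121} \approx 68692.0$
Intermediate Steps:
$X{\left(J \right)} = \frac{13 J \left(-1 + J\right)}{11}$ ($X{\left(J \right)} = \left(J + \frac{2 J}{11}\right) \left(-1 + J\right) = \frac{13 J}{11} \left(-1 + J\right) = \frac{13 J \left(-1 + J\right)}{11}$)
$d{\left(G,N \right)} = 3 G$
$O{\left(R \right)} = \frac{117 R \left(-1 + R\right)}{11}$ ($O{\left(R \right)} = \frac{13 R \left(-1 + R\right)}{11} \cdot 3 \cdot 3 + 0 = \frac{13 R \left(-1 + R\right)}{11} \cdot 9 + 0 = \frac{117 R \left(-1 + R\right)}{11} + 0 = \frac{117 R \left(-1 + R\right)}{11}$)
$\left(O{\left(-5 \right)} - 57\right)^{2} = \left(\frac{117}{11} \left(-5\right) \left(-1 - 5\right) - 57\right)^{2} = \left(\frac{117}{11} \left(-5\right) \left(-6\right) - 57\right)^{2} = \left(\frac{3510}{11} - 57\right)^{2} = \left(\frac{2883}{11}\right)^{2} = \frac{8311689}{121}$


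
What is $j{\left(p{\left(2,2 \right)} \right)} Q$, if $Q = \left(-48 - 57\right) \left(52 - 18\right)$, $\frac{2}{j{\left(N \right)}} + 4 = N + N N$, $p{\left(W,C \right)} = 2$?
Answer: $-3570$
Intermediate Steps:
$j{\left(N \right)} = \frac{2}{-4 + N + N^{2}}$ ($j{\left(N \right)} = \frac{2}{-4 + \left(N + N N\right)} = \frac{2}{-4 + \left(N + N^{2}\right)} = \frac{2}{-4 + N + N^{2}}$)
$Q = -3570$ ($Q = \left(-48 - 57\right) 34 = \left(-105\right) 34 = -3570$)
$j{\left(p{\left(2,2 \right)} \right)} Q = \frac{2}{-4 + 2 + 2^{2}} \left(-3570\right) = \frac{2}{-4 + 2 + 4} \left(-3570\right) = \frac{2}{2} \left(-3570\right) = 2 \cdot \frac{1}{2} \left(-3570\right) = 1 \left(-3570\right) = -3570$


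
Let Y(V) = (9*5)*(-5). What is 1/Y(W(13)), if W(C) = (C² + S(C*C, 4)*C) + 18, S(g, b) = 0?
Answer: -1/225 ≈ -0.0044444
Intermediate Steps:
W(C) = 18 + C² (W(C) = (C² + 0*C) + 18 = (C² + 0) + 18 = C² + 18 = 18 + C²)
Y(V) = -225 (Y(V) = 45*(-5) = -225)
1/Y(W(13)) = 1/(-225) = -1/225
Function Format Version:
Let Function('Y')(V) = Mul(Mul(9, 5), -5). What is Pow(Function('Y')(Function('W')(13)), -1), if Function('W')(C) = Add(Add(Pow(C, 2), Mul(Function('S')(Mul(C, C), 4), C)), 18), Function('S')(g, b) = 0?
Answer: Rational(-1, 225) ≈ -0.0044444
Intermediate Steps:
Function('W')(C) = Add(18, Pow(C, 2)) (Function('W')(C) = Add(Add(Pow(C, 2), Mul(0, C)), 18) = Add(Add(Pow(C, 2), 0), 18) = Add(Pow(C, 2), 18) = Add(18, Pow(C, 2)))
Function('Y')(V) = -225 (Function('Y')(V) = Mul(45, -5) = -225)
Pow(Function('Y')(Function('W')(13)), -1) = Pow(-225, -1) = Rational(-1, 225)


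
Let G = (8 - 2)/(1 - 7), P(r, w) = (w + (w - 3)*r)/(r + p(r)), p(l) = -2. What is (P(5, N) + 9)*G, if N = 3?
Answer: -10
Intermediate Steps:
P(r, w) = (w + r*(-3 + w))/(-2 + r) (P(r, w) = (w + (w - 3)*r)/(r - 2) = (w + (-3 + w)*r)/(-2 + r) = (w + r*(-3 + w))/(-2 + r))
G = -1 (G = 6/(-6) = 6*(-1/6) = -1)
(P(5, N) + 9)*G = ((3 - 3*5 + 5*3)/(-2 + 5) + 9)*(-1) = ((3 - 15 + 15)/3 + 9)*(-1) = ((1/3)*3 + 9)*(-1) = (1 + 9)*(-1) = 10*(-1) = -10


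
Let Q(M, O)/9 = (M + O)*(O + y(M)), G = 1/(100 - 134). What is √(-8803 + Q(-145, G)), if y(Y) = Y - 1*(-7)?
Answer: √198094379/34 ≈ 413.96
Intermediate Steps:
y(Y) = 7 + Y (y(Y) = Y + 7 = 7 + Y)
G = -1/34 (G = 1/(-34) = -1/34 ≈ -0.029412)
Q(M, O) = 9*(M + O)*(7 + M + O) (Q(M, O) = 9*((M + O)*(O + (7 + M))) = 9*((M + O)*(7 + M + O)) = 9*(M + O)*(7 + M + O))
√(-8803 + Q(-145, G)) = √(-8803 + (9*(-1/34)² + 9*(-145)*(-1/34) + 9*(-145)*(7 - 145) + 9*(-1/34)*(7 - 145))) = √(-8803 + (9*(1/1156) + 1305/34 + 9*(-145)*(-138) + 9*(-1/34)*(-138))) = √(-8803 + (9/1156 + 1305/34 + 180090 + 621/17)) = √(-8803 + 208270647/1156) = √(198094379/1156) = √198094379/34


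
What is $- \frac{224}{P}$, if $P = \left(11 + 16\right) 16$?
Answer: $- \frac{14}{27} \approx -0.51852$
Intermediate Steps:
$P = 432$ ($P = 27 \cdot 16 = 432$)
$- \frac{224}{P} = - \frac{224}{432} = \left(-224\right) \frac{1}{432} = - \frac{14}{27}$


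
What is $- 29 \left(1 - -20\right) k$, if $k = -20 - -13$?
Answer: $4263$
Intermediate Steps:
$k = -7$ ($k = -20 + 13 = -7$)
$- 29 \left(1 - -20\right) k = - 29 \left(1 - -20\right) \left(-7\right) = - 29 \left(1 + 20\right) \left(-7\right) = \left(-29\right) 21 \left(-7\right) = \left(-609\right) \left(-7\right) = 4263$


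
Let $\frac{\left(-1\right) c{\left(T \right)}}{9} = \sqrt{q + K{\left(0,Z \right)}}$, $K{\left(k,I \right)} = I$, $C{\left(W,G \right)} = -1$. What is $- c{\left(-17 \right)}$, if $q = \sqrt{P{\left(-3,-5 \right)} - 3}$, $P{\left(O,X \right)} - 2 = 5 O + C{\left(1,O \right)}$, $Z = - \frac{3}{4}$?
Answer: $\frac{9 \sqrt{-3 + 4 i \sqrt{17}}}{2} \approx 11.805 + 14.146 i$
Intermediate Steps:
$Z = - \frac{3}{4}$ ($Z = \left(-3\right) \frac{1}{4} = - \frac{3}{4} \approx -0.75$)
$P{\left(O,X \right)} = 1 + 5 O$ ($P{\left(O,X \right)} = 2 + \left(5 O - 1\right) = 2 + \left(-1 + 5 O\right) = 1 + 5 O$)
$q = i \sqrt{17}$ ($q = \sqrt{\left(1 + 5 \left(-3\right)\right) - 3} = \sqrt{\left(1 - 15\right) - 3} = \sqrt{-14 - 3} = \sqrt{-17} = i \sqrt{17} \approx 4.1231 i$)
$c{\left(T \right)} = - 9 \sqrt{- \frac{3}{4} + i \sqrt{17}}$ ($c{\left(T \right)} = - 9 \sqrt{i \sqrt{17} - \frac{3}{4}} = - 9 \sqrt{- \frac{3}{4} + i \sqrt{17}}$)
$- c{\left(-17 \right)} = - \frac{\left(-9\right) \sqrt{-3 + 4 i \sqrt{17}}}{2} = \frac{9 \sqrt{-3 + 4 i \sqrt{17}}}{2}$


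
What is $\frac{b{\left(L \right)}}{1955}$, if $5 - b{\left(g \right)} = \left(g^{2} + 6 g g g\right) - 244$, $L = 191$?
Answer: $- \frac{41843458}{1955} \approx -21403.0$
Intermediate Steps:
$b{\left(g \right)} = 249 - g^{2} - 6 g^{3}$ ($b{\left(g \right)} = 5 - \left(\left(g^{2} + 6 g g g\right) - 244\right) = 5 - \left(\left(g^{2} + 6 g^{2} g\right) - 244\right) = 5 - \left(\left(g^{2} + 6 g^{3}\right) - 244\right) = 5 - \left(-244 + g^{2} + 6 g^{3}\right) = 249 - g^{2} - 6 g^{3}$)
$\frac{b{\left(L \right)}}{1955} = \frac{249 - 191^{2} - 6 \cdot 191^{3}}{1955} = \left(249 - 36481 - 41807226\right) \frac{1}{1955} = \left(-41843458\right) \frac{1}{1955} = - \frac{41843458}{1955}$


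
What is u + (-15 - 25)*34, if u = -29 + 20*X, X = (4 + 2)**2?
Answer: -669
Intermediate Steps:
X = 36 (X = 6**2 = 36)
u = 691 (u = -29 + 20*36 = -29 + 720 = 691)
u + (-15 - 25)*34 = 691 + (-15 - 25)*34 = 691 - 40*34 = 691 - 1360 = -669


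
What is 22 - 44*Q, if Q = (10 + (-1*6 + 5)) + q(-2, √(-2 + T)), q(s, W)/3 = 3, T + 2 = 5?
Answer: -770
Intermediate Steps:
T = 3 (T = -2 + 5 = 3)
q(s, W) = 9 (q(s, W) = 3*3 = 9)
Q = 18 (Q = (10 + (-1*6 + 5)) + 9 = (10 + (-6 + 5)) + 9 = (10 - 1) + 9 = 9 + 9 = 18)
22 - 44*Q = 22 - 44*18 = 22 - 792 = -770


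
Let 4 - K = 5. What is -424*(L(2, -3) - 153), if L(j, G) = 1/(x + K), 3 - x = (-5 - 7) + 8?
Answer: 194404/3 ≈ 64801.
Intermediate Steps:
K = -1 (K = 4 - 1*5 = 4 - 5 = -1)
x = 7 (x = 3 - ((-5 - 7) + 8) = 3 - (-12 + 8) = 3 - 1*(-4) = 3 + 4 = 7)
L(j, G) = 1/6 (L(j, G) = 1/(7 - 1) = 1/6)
-424*(L(2, -3) - 153) = -424*(1/6 - 153) = -424*(-917/6) = 194404/3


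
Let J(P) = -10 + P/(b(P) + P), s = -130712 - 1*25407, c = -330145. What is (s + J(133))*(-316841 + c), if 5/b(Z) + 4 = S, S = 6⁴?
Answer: 17358111390807858/171841 ≈ 1.0101e+11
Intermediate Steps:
S = 1296
b(Z) = 5/1292 (b(Z) = 5/(-4 + 1296) = 5/1292)
s = -156119 (s = -130712 - 25407 = -156119)
J(P) = -10 + P/(5/1292 + P)
(s + J(133))*(-316841 + c) = (-156119 + 2*(-25 - 5814*133)/(5 + 1292*133))*(-316841 - 330145) = (-156119 + 2*(-25 - 773262)/(5 + 171836))*(-646986) = (-156119 + 2*(-773287)/171841)*(-646986) = (-156119 + 2*(1/171841)*(-773287))*(-646986) = (-156119 - 1546574/171841)*(-646986) = -26829191653/171841*(-646986) = 17358111390807858/171841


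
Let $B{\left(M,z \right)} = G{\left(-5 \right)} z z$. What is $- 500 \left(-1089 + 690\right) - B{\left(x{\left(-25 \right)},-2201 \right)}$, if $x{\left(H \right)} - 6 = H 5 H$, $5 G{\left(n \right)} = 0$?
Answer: $199500$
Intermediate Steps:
$G{\left(n \right)} = 0$ ($G{\left(n \right)} = \frac{1}{5} \cdot 0 = 0$)
$x{\left(H \right)} = 6 + 5 H^{2}$ ($x{\left(H \right)} = 6 + H 5 H = 6 + 5 H H = 6 + 5 H^{2}$)
$B{\left(M,z \right)} = 0$ ($B{\left(M,z \right)} = 0 z z = 0 z = 0$)
$- 500 \left(-1089 + 690\right) - B{\left(x{\left(-25 \right)},-2201 \right)} = - 500 \left(-1089 + 690\right) - 0 = \left(-500\right) \left(-399\right) + 0 = 199500 + 0 = 199500$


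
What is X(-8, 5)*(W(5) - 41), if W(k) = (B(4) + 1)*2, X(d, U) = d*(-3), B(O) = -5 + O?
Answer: -984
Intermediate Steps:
X(d, U) = -3*d
W(k) = 0 (W(k) = ((-5 + 4) + 1)*2 = (-1 + 1)*2 = 0*2 = 0)
X(-8, 5)*(W(5) - 41) = (-3*(-8))*(0 - 41) = 24*(-41) = -984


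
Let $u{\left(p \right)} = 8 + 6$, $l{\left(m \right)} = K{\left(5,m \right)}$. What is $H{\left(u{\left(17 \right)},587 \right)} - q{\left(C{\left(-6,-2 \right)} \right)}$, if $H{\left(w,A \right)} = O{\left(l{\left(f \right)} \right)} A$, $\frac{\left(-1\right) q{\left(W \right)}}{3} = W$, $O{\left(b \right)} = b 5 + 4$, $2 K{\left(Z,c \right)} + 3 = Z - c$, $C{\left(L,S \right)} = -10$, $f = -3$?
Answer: $\frac{19311}{2} \approx 9655.5$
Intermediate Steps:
$K{\left(Z,c \right)} = - \frac{3}{2} + \frac{Z}{2} - \frac{c}{2}$ ($K{\left(Z,c \right)} = - \frac{3}{2} + \frac{Z - c}{2} = - \frac{3}{2} + \left(\frac{Z}{2} - \frac{c}{2}\right) = - \frac{3}{2} + \frac{Z}{2} - \frac{c}{2}$)
$l{\left(m \right)} = 1 - \frac{m}{2}$ ($l{\left(m \right)} = - \frac{3}{2} + \frac{1}{2} \cdot 5 - \frac{m}{2} = - \frac{3}{2} + \frac{5}{2} - \frac{m}{2} = 1 - \frac{m}{2}$)
$u{\left(p \right)} = 14$
$O{\left(b \right)} = 4 + 5 b$ ($O{\left(b \right)} = 5 b + 4 = 4 + 5 b$)
$q{\left(W \right)} = - 3 W$
$H{\left(w,A \right)} = \frac{33 A}{2}$ ($H{\left(w,A \right)} = \left(4 + 5 \left(1 - - \frac{3}{2}\right)\right) A = \left(4 + 5 \left(1 + \frac{3}{2}\right)\right) A = \left(4 + 5 \cdot \frac{5}{2}\right) A = \left(4 + \frac{25}{2}\right) A = \frac{33 A}{2}$)
$H{\left(u{\left(17 \right)},587 \right)} - q{\left(C{\left(-6,-2 \right)} \right)} = \frac{33}{2} \cdot 587 - \left(-3\right) \left(-10\right) = \frac{19371}{2} - 30 = \frac{19311}{2}$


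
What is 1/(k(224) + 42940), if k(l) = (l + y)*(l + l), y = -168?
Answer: 1/68028 ≈ 1.4700e-5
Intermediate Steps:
k(l) = 2*l*(-168 + l) (k(l) = (l - 168)*(l + l) = (-168 + l)*(2*l) = 2*l*(-168 + l))
1/(k(224) + 42940) = 1/(2*224*(-168 + 224) + 42940) = 1/(2*224*56 + 42940) = 1/(25088 + 42940) = 1/68028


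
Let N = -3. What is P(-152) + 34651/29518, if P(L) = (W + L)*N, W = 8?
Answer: 12786427/29518 ≈ 433.17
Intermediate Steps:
P(L) = -24 - 3*L (P(L) = (8 + L)*(-3) = -24 - 3*L)
P(-152) + 34651/29518 = (-24 - 3*(-152)) + 34651/29518 = (-24 + 456) + 34651*(1/29518) = 432 + 34651/29518 = 12786427/29518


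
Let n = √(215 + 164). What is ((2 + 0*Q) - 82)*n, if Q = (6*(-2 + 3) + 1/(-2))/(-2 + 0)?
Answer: -80*√379 ≈ -1557.4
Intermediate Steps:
Q = -11/4 (Q = (6*1 - ½)/(-2) = (6 - ½)*(-½) = (11/2)*(-½) = -11/4 ≈ -2.7500)
n = √379 ≈ 19.468
((2 + 0*Q) - 82)*n = ((2 + 0*(-11/4)) - 82)*√379 = ((2 + 0) - 82)*√379 = (2 - 82)*√379 = -80*√379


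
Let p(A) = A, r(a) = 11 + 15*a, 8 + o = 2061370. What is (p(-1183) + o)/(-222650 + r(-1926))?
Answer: -2060179/251529 ≈ -8.1906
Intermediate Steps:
o = 2061362 (o = -8 + 2061370 = 2061362)
(p(-1183) + o)/(-222650 + r(-1926)) = (-1183 + 2061362)/(-222650 + (11 + 15*(-1926))) = 2060179/(-222650 + (11 - 28890)) = 2060179/(-222650 - 28879) = 2060179/(-251529) = 2060179*(-1/251529) = -2060179/251529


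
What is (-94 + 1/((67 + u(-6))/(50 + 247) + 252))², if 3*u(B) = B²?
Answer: 49596313276225/5613455929 ≈ 8835.3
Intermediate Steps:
u(B) = B²/3
(-94 + 1/((67 + u(-6))/(50 + 247) + 252))² = (-94 + 1/((67 + (⅓)*(-6)²)/(50 + 247) + 252))² = (-94 + 1/((67 + (⅓)*36)/297 + 252))² = (-94 + 1/((67 + 12)*(1/297) + 252))² = (-94 + 1/(79*(1/297) + 252))² = (-94 + 1/(79/297 + 252))² = (-94 + 1/(74923/297))² = (-94 + 297/74923)² = (-7042465/74923)² = 49596313276225/5613455929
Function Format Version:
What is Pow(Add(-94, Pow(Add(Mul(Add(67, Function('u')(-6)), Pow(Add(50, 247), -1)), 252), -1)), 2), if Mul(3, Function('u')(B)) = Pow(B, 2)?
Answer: Rational(49596313276225, 5613455929) ≈ 8835.3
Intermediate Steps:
Function('u')(B) = Mul(Rational(1, 3), Pow(B, 2))
Pow(Add(-94, Pow(Add(Mul(Add(67, Function('u')(-6)), Pow(Add(50, 247), -1)), 252), -1)), 2) = Pow(Add(-94, Pow(Add(Mul(Add(67, Mul(Rational(1, 3), Pow(-6, 2))), Pow(Add(50, 247), -1)), 252), -1)), 2) = Pow(Add(-94, Pow(Add(Mul(Add(67, Mul(Rational(1, 3), 36)), Pow(297, -1)), 252), -1)), 2) = Pow(Add(-94, Pow(Add(Mul(Add(67, 12), Rational(1, 297)), 252), -1)), 2) = Pow(Add(-94, Pow(Add(Mul(79, Rational(1, 297)), 252), -1)), 2) = Pow(Add(-94, Pow(Add(Rational(79, 297), 252), -1)), 2) = Pow(Add(-94, Pow(Rational(74923, 297), -1)), 2) = Pow(Add(-94, Rational(297, 74923)), 2) = Pow(Rational(-7042465, 74923), 2) = Rational(49596313276225, 5613455929)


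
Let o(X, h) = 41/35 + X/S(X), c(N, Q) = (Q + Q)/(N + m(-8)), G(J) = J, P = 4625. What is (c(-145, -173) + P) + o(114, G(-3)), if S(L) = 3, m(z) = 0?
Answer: 4736556/1015 ≈ 4666.6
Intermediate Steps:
c(N, Q) = 2*Q/N (c(N, Q) = (Q + Q)/(N + 0) = (2*Q)/N = 2*Q/N)
o(X, h) = 41/35 + X/3
(c(-145, -173) + P) + o(114, G(-3)) = (2*(-173)/(-145) + 4625) + (41/35 + (⅓)*114) = (2*(-173)*(-1/145) + 4625) + (41/35 + 38) = (346/145 + 4625) + 1371/35 = 670971/145 + 1371/35 = 4736556/1015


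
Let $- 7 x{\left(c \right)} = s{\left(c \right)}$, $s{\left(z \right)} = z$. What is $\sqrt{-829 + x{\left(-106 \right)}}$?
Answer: $\frac{3 i \sqrt{4431}}{7} \approx 28.528 i$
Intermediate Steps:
$x{\left(c \right)} = - \frac{c}{7}$
$\sqrt{-829 + x{\left(-106 \right)}} = \sqrt{-829 - - \frac{106}{7}} = \sqrt{-829 + \frac{106}{7}} = \sqrt{- \frac{5697}{7}} = \frac{3 i \sqrt{4431}}{7}$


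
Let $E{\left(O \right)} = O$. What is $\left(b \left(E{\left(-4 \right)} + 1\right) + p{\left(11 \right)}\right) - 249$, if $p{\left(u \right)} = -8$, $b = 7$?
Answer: $-278$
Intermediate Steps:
$\left(b \left(E{\left(-4 \right)} + 1\right) + p{\left(11 \right)}\right) - 249 = \left(7 \left(-4 + 1\right) - 8\right) - 249 = \left(7 \left(-3\right) - 8\right) - 249 = \left(-21 - 8\right) - 249 = -29 - 249 = -278$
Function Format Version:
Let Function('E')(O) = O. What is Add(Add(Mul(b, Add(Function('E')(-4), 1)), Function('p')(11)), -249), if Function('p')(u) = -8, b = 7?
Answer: -278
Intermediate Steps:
Add(Add(Mul(b, Add(Function('E')(-4), 1)), Function('p')(11)), -249) = Add(Add(Mul(7, Add(-4, 1)), -8), -249) = Add(Add(Mul(7, -3), -8), -249) = Add(Add(-21, -8), -249) = Add(-29, -249) = -278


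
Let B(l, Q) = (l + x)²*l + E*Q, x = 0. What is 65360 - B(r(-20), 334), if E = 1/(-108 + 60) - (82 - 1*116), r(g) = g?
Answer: 1488263/24 ≈ 62011.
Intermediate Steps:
E = 1631/48 (E = 1/(-48) - (82 - 116) = -1/48 - 1*(-34) = -1/48 + 34 = 1631/48 ≈ 33.979)
B(l, Q) = l³ + 1631*Q/48 (B(l, Q) = (l + 0)²*l + 1631*Q/48 = l²*l + 1631*Q/48 = l³ + 1631*Q/48)
65360 - B(r(-20), 334) = 65360 - ((-20)³ + (1631/48)*334) = 65360 - (-8000 + 272377/24) = 65360 - 1*80377/24 = 65360 - 80377/24 = 1488263/24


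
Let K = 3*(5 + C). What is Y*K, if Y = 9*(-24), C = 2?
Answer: -4536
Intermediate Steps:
Y = -216
K = 21 (K = 3*(5 + 2) = 3*7 = 21)
Y*K = -216*21 = -4536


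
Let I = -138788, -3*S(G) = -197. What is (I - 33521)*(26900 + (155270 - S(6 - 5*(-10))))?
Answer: -94134646717/3 ≈ -3.1378e+10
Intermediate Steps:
S(G) = 197/3 (S(G) = -⅓*(-197) = 197/3)
(I - 33521)*(26900 + (155270 - S(6 - 5*(-10)))) = (-138788 - 33521)*(26900 + (155270 - 1*197/3)) = -172309*(26900 + (155270 - 197/3)) = -172309*(26900 + 465613/3) = -172309*546313/3 = -94134646717/3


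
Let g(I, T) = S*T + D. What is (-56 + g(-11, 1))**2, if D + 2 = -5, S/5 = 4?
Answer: 1849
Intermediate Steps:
S = 20 (S = 5*4 = 20)
D = -7 (D = -2 - 5 = -7)
g(I, T) = -7 + 20*T (g(I, T) = 20*T - 7 = -7 + 20*T)
(-56 + g(-11, 1))**2 = (-56 + (-7 + 20*1))**2 = (-56 + (-7 + 20))**2 = (-56 + 13)**2 = (-43)**2 = 1849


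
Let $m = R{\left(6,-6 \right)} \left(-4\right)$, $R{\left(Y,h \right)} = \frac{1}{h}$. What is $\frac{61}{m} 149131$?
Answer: $\frac{27290973}{2} \approx 1.3645 \cdot 10^{7}$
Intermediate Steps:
$m = \frac{2}{3}$ ($m = \frac{1}{-6} \left(-4\right) = \left(- \frac{1}{6}\right) \left(-4\right) = \frac{2}{3} \approx 0.66667$)
$\frac{61}{m} 149131 = \frac{61}{\frac{2}{3}} \cdot 149131 = 61 \cdot \frac{3}{2} \cdot 149131 = \frac{183}{2} \cdot 149131 = \frac{27290973}{2}$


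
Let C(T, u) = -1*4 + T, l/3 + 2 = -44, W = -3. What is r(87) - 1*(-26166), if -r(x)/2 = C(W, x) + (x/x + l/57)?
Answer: 497474/19 ≈ 26183.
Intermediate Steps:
l = -138 (l = -6 + 3*(-44) = -6 - 132 = -138)
C(T, u) = -4 + T
r(x) = 320/19 (r(x) = -2*((-4 - 3) + (x/x - 138/57)) = -2*(-7 + (1 - 138*1/57)) = -2*(-7 + (1 - 46/19)) = -2*(-7 - 27/19) = -2*(-160/19) = 320/19)
r(87) - 1*(-26166) = 320/19 - 1*(-26166) = 320/19 + 26166 = 497474/19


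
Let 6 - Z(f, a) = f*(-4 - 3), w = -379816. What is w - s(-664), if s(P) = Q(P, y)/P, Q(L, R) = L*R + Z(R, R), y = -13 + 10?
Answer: -252195847/664 ≈ -3.7981e+5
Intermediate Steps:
y = -3
Z(f, a) = 6 + 7*f (Z(f, a) = 6 - f*(-4 - 3) = 6 - f*(-7) = 6 - (-7)*f = 6 + 7*f)
Q(L, R) = 6 + 7*R + L*R (Q(L, R) = L*R + (6 + 7*R) = 6 + 7*R + L*R)
s(P) = (-15 - 3*P)/P (s(P) = (6 + 7*(-3) + P*(-3))/P = (6 - 21 - 3*P)/P = (-15 - 3*P)/P)
w - s(-664) = -379816 - (-3 - 15/(-664)) = -379816 - (-3 - 15*(-1/664)) = -379816 - (-3 + 15/664) = -379816 - 1*(-1977/664) = -379816 + 1977/664 = -252195847/664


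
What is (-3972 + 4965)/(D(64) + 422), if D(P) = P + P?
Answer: 993/550 ≈ 1.8055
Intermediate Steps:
D(P) = 2*P
(-3972 + 4965)/(D(64) + 422) = (-3972 + 4965)/(2*64 + 422) = 993/(128 + 422) = 993/550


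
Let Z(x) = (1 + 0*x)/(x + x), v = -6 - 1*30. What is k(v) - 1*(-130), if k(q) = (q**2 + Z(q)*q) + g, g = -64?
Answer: 2725/2 ≈ 1362.5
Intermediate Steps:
v = -36 (v = -6 - 30 = -36)
Z(x) = 1/(2*x) (Z(x) = (1 + 0)/((2*x)) = 1*(1/(2*x)) = 1/(2*x))
k(q) = -127/2 + q**2 (k(q) = (q**2 + (1/(2*q))*q) - 64 = (q**2 + 1/2) - 64 = (1/2 + q**2) - 64 = -127/2 + q**2)
k(v) - 1*(-130) = (-127/2 + (-36)**2) - 1*(-130) = (-127/2 + 1296) + 130 = 2465/2 + 130 = 2725/2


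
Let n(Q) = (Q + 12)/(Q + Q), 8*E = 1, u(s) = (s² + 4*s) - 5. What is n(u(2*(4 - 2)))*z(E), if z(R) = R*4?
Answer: 13/36 ≈ 0.36111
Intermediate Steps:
u(s) = -5 + s² + 4*s
E = ⅛ (E = (⅛)*1 = ⅛ ≈ 0.12500)
n(Q) = (12 + Q)/(2*Q) (n(Q) = (12 + Q)/((2*Q)) = (12 + Q)*(1/(2*Q)) = (12 + Q)/(2*Q))
z(R) = 4*R
n(u(2*(4 - 2)))*z(E) = ((12 + (-5 + (2*(4 - 2))² + 4*(2*(4 - 2))))/(2*(-5 + (2*(4 - 2))² + 4*(2*(4 - 2)))))*(4*(⅛)) = ((12 + (-5 + (2*2)² + 4*(2*2)))/(2*(-5 + (2*2)² + 4*(2*2))))*(½) = ((12 + (-5 + 4² + 4*4))/(2*(-5 + 4² + 4*4)))*(½) = ((12 + (-5 + 16 + 16))/(2*(-5 + 16 + 16)))*(½) = ((½)*(12 + 27)/27)*(½) = ((½)*(1/27)*39)*(½) = (13/18)*(½) = 13/36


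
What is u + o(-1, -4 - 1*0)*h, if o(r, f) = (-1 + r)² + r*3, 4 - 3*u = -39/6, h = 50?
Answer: 107/2 ≈ 53.500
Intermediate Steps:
u = 7/2 (u = 4/3 - (-13)*3/6/3 = 4/3 - (-13)*3*(⅙)/3 = 4/3 - (-13)/(3*2) = 4/3 - ⅓*(-13/2) = 4/3 + 13/6 = 7/2 ≈ 3.5000)
o(r, f) = (-1 + r)² + 3*r
u + o(-1, -4 - 1*0)*h = 7/2 + (1 - 1 + (-1)²)*50 = 7/2 + (1 - 1 + 1)*50 = 7/2 + 1*50 = 7/2 + 50 = 107/2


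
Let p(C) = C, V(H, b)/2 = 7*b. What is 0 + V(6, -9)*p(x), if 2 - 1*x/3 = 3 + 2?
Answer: 1134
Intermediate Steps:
V(H, b) = 14*b (V(H, b) = 2*(7*b) = 14*b)
x = -9 (x = 6 - 3*(3 + 2) = 6 - 3*5 = 6 - 15 = -9)
0 + V(6, -9)*p(x) = 0 + (14*(-9))*(-9) = 0 - 126*(-9) = 0 + 1134 = 1134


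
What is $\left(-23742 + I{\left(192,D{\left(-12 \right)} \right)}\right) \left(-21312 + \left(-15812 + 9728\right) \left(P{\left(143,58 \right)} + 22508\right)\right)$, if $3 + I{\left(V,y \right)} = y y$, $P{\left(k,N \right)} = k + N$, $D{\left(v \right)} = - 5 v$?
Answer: $2783693875860$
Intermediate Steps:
$P{\left(k,N \right)} = N + k$
$I{\left(V,y \right)} = -3 + y^{2}$ ($I{\left(V,y \right)} = -3 + y y = -3 + y^{2}$)
$\left(-23742 + I{\left(192,D{\left(-12 \right)} \right)}\right) \left(-21312 + \left(-15812 + 9728\right) \left(P{\left(143,58 \right)} + 22508\right)\right) = \left(-23742 - \left(3 - \left(\left(-5\right) \left(-12\right)\right)^{2}\right)\right) \left(-21312 + \left(-15812 + 9728\right) \left(\left(58 + 143\right) + 22508\right)\right) = \left(-23742 - \left(3 - 60^{2}\right)\right) \left(-21312 - 6084 \left(201 + 22508\right)\right) = \left(-23742 + \left(-3 + 3600\right)\right) \left(-21312 - 138161556\right) = \left(-23742 + 3597\right) \left(-21312 - 138161556\right) = \left(-20145\right) \left(-138182868\right) = 2783693875860$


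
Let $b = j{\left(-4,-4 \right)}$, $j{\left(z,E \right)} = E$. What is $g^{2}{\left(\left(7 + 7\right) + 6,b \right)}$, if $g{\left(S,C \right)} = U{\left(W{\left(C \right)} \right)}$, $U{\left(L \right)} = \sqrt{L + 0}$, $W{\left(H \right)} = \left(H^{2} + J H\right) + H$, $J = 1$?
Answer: $8$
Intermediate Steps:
$W{\left(H \right)} = H^{2} + 2 H$ ($W{\left(H \right)} = \left(H^{2} + 1 H\right) + H = \left(H^{2} + H\right) + H = \left(H + H^{2}\right) + H = H^{2} + 2 H$)
$U{\left(L \right)} = \sqrt{L}$
$b = -4$
$g{\left(S,C \right)} = \sqrt{C \left(2 + C\right)}$
$g^{2}{\left(\left(7 + 7\right) + 6,b \right)} = \left(\sqrt{- 4 \left(2 - 4\right)}\right)^{2} = \left(\sqrt{\left(-4\right) \left(-2\right)}\right)^{2} = \left(\sqrt{8}\right)^{2} = \left(2 \sqrt{2}\right)^{2} = 8$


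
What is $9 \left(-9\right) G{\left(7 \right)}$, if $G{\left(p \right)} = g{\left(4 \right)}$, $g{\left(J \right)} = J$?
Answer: $-324$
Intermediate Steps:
$G{\left(p \right)} = 4$
$9 \left(-9\right) G{\left(7 \right)} = 9 \left(-9\right) 4 = \left(-81\right) 4 = -324$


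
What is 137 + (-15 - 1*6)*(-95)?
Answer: 2132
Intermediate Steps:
137 + (-15 - 1*6)*(-95) = 137 + (-15 - 6)*(-95) = 137 - 21*(-95) = 137 + 1995 = 2132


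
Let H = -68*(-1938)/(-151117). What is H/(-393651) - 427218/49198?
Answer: -4235677282980029/487776507850011 ≈ -8.6836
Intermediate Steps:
H = -131784/151117 (H = 131784*(-1/151117) = -131784/151117 ≈ -0.87207)
H/(-393651) - 427218/49198 = -131784/151117/(-393651) - 427218/49198 = -131784/151117*(-1/393651) - 427218*1/49198 = 43928/19829119389 - 213609/24599 = -4235677282980029/487776507850011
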